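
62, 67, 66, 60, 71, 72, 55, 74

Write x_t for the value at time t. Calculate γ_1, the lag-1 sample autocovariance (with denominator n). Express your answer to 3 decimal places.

Mean x̄ = (62 + 67 + 66 + 60 + 71 + 72 + 55 + 74)/8 = 65.8750
Σ_{t=1}^{7}(x_t−x̄)(x_{t+1}−x̄) = -158.6406
γ_1 = -158.6406 / 8 = -19.830

-19.830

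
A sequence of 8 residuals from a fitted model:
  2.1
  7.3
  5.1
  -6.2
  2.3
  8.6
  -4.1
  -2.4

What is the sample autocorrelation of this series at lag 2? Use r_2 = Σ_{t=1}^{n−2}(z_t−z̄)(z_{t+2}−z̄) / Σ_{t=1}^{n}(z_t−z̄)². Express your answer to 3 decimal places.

Mean z̄ = (2.1 + 7.3 + 5.1 − 6.2 + 2.3 + 8.6 − 4.1 − 2.4)/8 = 1.5875
Σ(z_t−z̄)(z_{t+2}−z̄) = (1.8002) + (-44.4861) + (2.5027) + (-54.6098) + (-4.0523) + (-27.9623) = -126.8078
Denominator Σ(z_t−z̄)² = 203.8088
r_2 = -126.8078 / 203.8088 = -0.622

-0.622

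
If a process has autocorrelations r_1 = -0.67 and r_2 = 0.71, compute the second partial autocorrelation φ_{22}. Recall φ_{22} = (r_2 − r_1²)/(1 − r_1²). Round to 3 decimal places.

0.474

φ_{22} = (r_2 − r_1²) / (1 − r_1²)
r_1² = (-0.67)² = 0.4489
Numerator = 0.71 − 0.4489 = 0.2611; denominator = 1 − 0.4489 = 0.5511
φ_{22} = 0.2611 / 0.5511 = 0.474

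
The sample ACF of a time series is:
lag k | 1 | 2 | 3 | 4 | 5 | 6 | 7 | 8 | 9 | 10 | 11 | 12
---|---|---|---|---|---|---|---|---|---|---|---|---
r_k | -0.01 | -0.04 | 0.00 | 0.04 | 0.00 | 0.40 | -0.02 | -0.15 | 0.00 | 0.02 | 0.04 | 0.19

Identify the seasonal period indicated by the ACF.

The largest autocorrelation is r_6 = 0.40, with a weaker echo at lag 12 (0.19); the remaining lags stay at or below 0.04.
The dominant spike at lag 6 indicates a seasonal period of 6.

6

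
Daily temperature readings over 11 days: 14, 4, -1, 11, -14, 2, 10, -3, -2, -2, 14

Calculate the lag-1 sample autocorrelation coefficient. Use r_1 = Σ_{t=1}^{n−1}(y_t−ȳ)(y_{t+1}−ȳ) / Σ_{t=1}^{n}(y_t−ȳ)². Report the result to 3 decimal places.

-0.258

Mean ȳ = (14 + 4 − 1 + 11 − 14 + 2 + 10 − 3 − 2 − 2 + 14)/11 = 3.0000
Numerator Σ_{t=1}^{10}(y_t−ȳ)(y_{t+1}−ȳ) = -193.0000
Denominator Σ(y_t−ȳ)² = 748.0000
r_1 = -193.0000 / 748.0000 = -0.258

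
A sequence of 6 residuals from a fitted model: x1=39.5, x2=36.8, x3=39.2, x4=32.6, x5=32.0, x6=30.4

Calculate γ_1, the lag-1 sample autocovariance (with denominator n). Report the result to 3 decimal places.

Mean x̄ = (39.5 + 36.8 + 39.2 + 32.6 + 32.0 + 30.4)/6 = 35.0833
Σ_{t=1}^{5}(x_t−x̄)(x_{t+1}−x̄) = 26.5231
γ_1 = 26.5231 / 6 = 4.421

4.421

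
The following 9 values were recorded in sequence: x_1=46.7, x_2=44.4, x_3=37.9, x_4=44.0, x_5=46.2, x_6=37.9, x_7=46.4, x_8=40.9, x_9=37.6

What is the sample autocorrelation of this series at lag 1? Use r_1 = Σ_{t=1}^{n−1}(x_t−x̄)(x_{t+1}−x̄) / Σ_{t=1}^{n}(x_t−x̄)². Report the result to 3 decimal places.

-0.292

Mean x̄ = (46.7 + 44.4 + 37.9 + 44.0 + 46.2 + 37.9 + 46.4 + 40.9 + 37.6)/9 = 42.4444
Numerator Σ_{t=1}^{8}(x_t−x̄)(x_{t+1}−x̄) = -35.4620
Denominator Σ(x_t−x̄)² = 121.2622
r_1 = -35.4620 / 121.2622 = -0.292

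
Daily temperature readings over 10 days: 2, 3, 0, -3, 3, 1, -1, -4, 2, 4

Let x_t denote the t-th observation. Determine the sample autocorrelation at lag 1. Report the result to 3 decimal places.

Mean x̄ = (2 + 3 + 0 − 3 + 3 + 1 − 1 − 4 + 2 + 4)/10 = 0.7000
Numerator Σ_{t=1}^{9}(x_t−x̄)(x_{t+1}−x̄) = 1.8100
Denominator Σ(x_t−x̄)² = 64.1000
r_1 = 1.8100 / 64.1000 = 0.028

0.028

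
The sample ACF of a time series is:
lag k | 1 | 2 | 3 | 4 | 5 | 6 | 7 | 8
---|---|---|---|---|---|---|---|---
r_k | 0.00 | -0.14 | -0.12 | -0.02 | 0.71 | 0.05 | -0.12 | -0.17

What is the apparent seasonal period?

5

The largest autocorrelation is r_5 = 0.71; the remaining lags stay at or below 0.05.
The dominant spike at lag 5 indicates a seasonal period of 5.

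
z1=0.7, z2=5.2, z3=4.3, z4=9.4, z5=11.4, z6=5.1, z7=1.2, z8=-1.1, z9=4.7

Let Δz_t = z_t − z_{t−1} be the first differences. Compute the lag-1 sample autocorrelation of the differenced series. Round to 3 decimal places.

First differences Δz: 4.5, -0.9, 5.1, 2.0, -6.3, -3.9, -2.3, 5.8
Mean of differences = 0.5000
Numerator Σ(Δz_t−Δz̄)(Δz_{t+1}−Δz̄) = 12.0600
Denominator Σ(Δz_t−Δz̄)² = 142.9000
r_1(Δz) = 12.0600 / 142.9000 = 0.084

0.084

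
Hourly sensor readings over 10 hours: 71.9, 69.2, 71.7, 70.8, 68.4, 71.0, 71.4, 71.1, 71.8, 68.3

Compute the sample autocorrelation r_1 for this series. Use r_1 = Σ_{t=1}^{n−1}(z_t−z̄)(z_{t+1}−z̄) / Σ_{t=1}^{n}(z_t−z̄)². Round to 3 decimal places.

Mean z̄ = (71.9 + 69.2 + 71.7 + 70.8 + 68.4 + 71.0 + 71.4 + 71.1 + 71.8 + 68.3)/10 = 70.5600
Numerator Σ_{t=1}^{9}(z_t−z̄)(z_{t+1}−z̄) = -5.8776
Denominator Σ(z_t−z̄)² = 17.5040
r_1 = -5.8776 / 17.5040 = -0.336

-0.336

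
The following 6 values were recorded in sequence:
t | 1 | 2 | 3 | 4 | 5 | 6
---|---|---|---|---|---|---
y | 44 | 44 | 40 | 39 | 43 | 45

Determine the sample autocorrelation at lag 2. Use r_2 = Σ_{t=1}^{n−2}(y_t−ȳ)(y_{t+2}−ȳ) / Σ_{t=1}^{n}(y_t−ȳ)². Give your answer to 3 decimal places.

Mean ȳ = (44 + 44 + 40 + 39 + 43 + 45)/6 = 42.5000
Deviations from mean: 1.5000, 1.5000, -2.5000, -3.5000, 0.5000, 2.5000
Σ(y_t−ȳ)(y_{t+2}−ȳ) = (-3.7500) + (-5.2500) + (-1.2500) + (-8.7500) = -19.0000
Denominator Σ(y_t−ȳ)² = 29.5000
r_2 = -19.0000 / 29.5000 = -0.644

-0.644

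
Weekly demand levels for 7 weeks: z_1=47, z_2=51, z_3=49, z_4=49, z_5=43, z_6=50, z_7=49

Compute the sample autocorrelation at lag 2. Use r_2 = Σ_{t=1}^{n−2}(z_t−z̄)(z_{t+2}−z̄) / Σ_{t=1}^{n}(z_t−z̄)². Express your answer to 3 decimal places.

-0.128

Mean z̄ = (47 + 51 + 49 + 49 + 43 + 50 + 49)/7 = 48.2857
Σ(z_t−z̄)(z_{t+2}−z̄) = (-0.9184) + (1.9388) + (-3.7755) + (1.2245) + (-3.7755) = -5.3061
Denominator Σ(z_t−z̄)² = 41.4286
r_2 = -5.3061 / 41.4286 = -0.128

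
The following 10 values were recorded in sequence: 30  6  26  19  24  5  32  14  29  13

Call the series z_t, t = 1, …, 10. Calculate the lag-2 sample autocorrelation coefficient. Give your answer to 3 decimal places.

Mean z̄ = (30 + 6 + 26 + 19 + 24 + 5 + 32 + 14 + 29 + 13)/10 = 19.8000
Numerator Σ_{t=1}^{8}(z_t−z̄)(z_{t+2}−z̄) = 400.9200
Denominator Σ(z_t−z̄)² = 883.6000
r_2 = 400.9200 / 883.6000 = 0.454

0.454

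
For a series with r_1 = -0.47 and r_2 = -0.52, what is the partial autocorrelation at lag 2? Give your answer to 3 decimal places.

φ_{22} = (r_2 − r_1²) / (1 − r_1²)
r_1² = (-0.47)² = 0.2209
Numerator = -0.52 − 0.2209 = -0.7409; denominator = 1 − 0.2209 = 0.7791
φ_{22} = -0.7409 / 0.7791 = -0.951

-0.951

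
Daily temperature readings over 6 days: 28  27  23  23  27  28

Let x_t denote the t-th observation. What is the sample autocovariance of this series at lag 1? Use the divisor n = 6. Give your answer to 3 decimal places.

1.167

Mean x̄ = (28 + 27 + 23 + 23 + 27 + 28)/6 = 26.0000
Σ_{t=1}^{5}(x_t−x̄)(x_{t+1}−x̄) = 7.0000
γ_1 = 7.0000 / 6 = 1.167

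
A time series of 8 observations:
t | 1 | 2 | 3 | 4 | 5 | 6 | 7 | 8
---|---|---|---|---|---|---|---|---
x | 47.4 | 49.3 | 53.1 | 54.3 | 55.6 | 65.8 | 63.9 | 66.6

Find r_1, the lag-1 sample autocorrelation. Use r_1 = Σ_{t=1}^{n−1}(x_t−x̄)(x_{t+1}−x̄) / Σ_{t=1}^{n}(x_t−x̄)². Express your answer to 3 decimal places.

0.592

Mean x̄ = (47.4 + 49.3 + 53.1 + 54.3 + 55.6 + 65.8 + 63.9 + 66.6)/8 = 57.0000
Deviations from mean: -9.6000, -7.7000, -3.9000, -2.7000, -1.4000, 8.8000, 6.9000, 9.6000
Σ(x_t−x̄)(x_{t+1}−x̄) = (73.9200) + (30.0300) + (10.5300) + (3.7800) + (-12.3200) + (60.7200) + (66.2400) = 232.9000
Denominator Σ(x_t−x̄)² = 393.1200
r_1 = 232.9000 / 393.1200 = 0.592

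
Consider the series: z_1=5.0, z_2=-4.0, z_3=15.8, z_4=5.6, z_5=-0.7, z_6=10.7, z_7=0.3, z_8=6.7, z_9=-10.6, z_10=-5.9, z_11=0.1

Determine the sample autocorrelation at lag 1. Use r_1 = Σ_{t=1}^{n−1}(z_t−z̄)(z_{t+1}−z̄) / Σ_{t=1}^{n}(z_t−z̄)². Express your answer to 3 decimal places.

Mean z̄ = (5.0 − 4.0 + 15.8 + 5.6 − 0.7 + 10.7 + 0.3 + 6.7 − 10.6 − 5.9 + 0.1)/11 = 2.0909
Numerator Σ_{t=1}^{10}(z_t−z̄)(z_{t+1}−z̄) = -51.7792
Denominator Σ(z_t−z̄)² = 581.0491
r_1 = -51.7792 / 581.0491 = -0.089

-0.089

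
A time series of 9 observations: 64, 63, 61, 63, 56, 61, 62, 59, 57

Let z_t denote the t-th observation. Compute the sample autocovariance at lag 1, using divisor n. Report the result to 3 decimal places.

Mean z̄ = (64 + 63 + 61 + 63 + 56 + 61 + 62 + 59 + 57)/9 = 60.6667
Σ_{t=1}^{8}(z_t−z̄)(z_{t+1}−z̄) = 1.2222
γ_1 = 1.2222 / 9 = 0.136

0.136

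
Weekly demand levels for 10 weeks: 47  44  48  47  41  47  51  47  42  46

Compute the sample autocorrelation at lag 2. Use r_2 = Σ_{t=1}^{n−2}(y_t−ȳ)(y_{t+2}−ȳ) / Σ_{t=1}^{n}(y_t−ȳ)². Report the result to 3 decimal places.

Mean ȳ = (47 + 44 + 48 + 47 + 41 + 47 + 51 + 47 + 42 + 46)/10 = 46.0000
Numerator Σ_{t=1}^{8}(y_t−ȳ)(y_{t+2}−ȳ) = -53.0000
Denominator Σ(y_t−ȳ)² = 78.0000
r_2 = -53.0000 / 78.0000 = -0.679

-0.679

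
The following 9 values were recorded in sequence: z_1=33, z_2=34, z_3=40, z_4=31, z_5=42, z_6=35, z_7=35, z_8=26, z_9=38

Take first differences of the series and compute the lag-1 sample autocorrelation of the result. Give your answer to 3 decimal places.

First differences Δz: 1, 6, -9, 11, -7, 0, -9, 12
Mean of differences = 0.6250
Numerator Σ(Δz_t−Δz̄)(Δz_{t+1}−Δz̄) = -327.3906
Denominator Σ(Δz_t−Δz̄)² = 509.8750
r_1(Δz) = -327.3906 / 509.8750 = -0.642

-0.642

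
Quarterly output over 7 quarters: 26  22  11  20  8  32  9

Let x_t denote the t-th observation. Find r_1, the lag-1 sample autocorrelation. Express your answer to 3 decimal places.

Mean x̄ = (26 + 22 + 11 + 20 + 8 + 32 + 9)/7 = 18.2857
Deviations from mean: 7.7143, 3.7143, -7.2857, 1.7143, -10.2857, 13.7143, -9.2857
Σ(x_t−x̄)(x_{t+1}−x̄) = (28.6531) + (-27.0612) + (-12.4898) + (-17.6327) + (-141.0612) + (-127.3469) = -296.9388
Denominator Σ(x_t−x̄)² = 509.4286
r_1 = -296.9388 / 509.4286 = -0.583

-0.583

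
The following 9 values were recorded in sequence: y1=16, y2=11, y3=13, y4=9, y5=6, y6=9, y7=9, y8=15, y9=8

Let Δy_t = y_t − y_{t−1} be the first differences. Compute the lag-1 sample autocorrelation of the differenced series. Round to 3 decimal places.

-0.386

First differences Δy: -5, 2, -4, -3, 3, 0, 6, -7
Mean of differences = -1.0000
Numerator Σ(Δy_t−Δȳ)(Δy_{t+1}−Δȳ) = -54.0000
Denominator Σ(Δy_t−Δȳ)² = 140.0000
r_1(Δy) = -54.0000 / 140.0000 = -0.386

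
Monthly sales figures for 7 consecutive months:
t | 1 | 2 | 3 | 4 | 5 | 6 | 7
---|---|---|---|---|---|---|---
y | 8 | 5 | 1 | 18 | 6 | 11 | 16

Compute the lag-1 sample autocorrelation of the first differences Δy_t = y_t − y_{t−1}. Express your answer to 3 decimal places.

-0.613

First differences Δy: -3, -4, 17, -12, 5, 5
Mean of differences = 1.3333
Numerator Σ(Δy_t−Δȳ)(Δy_{t+1}−Δȳ) = -304.7778
Denominator Σ(Δy_t−Δȳ)² = 497.3333
r_1(Δy) = -304.7778 / 497.3333 = -0.613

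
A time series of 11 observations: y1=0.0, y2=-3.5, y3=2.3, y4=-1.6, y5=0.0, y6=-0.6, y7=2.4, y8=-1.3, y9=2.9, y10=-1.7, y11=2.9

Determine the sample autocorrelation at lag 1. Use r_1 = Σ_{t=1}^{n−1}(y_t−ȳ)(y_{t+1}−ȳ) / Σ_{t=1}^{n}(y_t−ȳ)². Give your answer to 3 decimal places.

-0.629

Mean ȳ = (0.0 − 3.5 + 2.3 − 1.6 + 0.0 − 0.6 + 2.4 − 1.3 + 2.9 − 1.7 + 2.9)/11 = 0.1636
Numerator Σ_{t=1}^{10}(y_t−ȳ)(y_{t+1}−ȳ) = -29.7668
Denominator Σ(y_t−ȳ)² = 47.3255
r_1 = -29.7668 / 47.3255 = -0.629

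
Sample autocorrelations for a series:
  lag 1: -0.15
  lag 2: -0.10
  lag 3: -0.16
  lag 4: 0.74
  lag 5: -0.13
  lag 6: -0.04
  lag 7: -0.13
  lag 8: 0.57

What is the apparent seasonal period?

4

The largest autocorrelation is r_4 = 0.74, with a weaker echo at lag 8 (0.57); the remaining lags stay at or below -0.04.
The dominant spike at lag 4 indicates a seasonal period of 4.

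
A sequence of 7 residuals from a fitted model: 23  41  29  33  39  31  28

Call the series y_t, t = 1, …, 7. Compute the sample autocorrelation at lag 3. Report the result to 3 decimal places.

Mean ȳ = (23 + 41 + 29 + 33 + 39 + 31 + 28)/7 = 32.0000
Deviations from mean: -9.0000, 9.0000, -3.0000, 1.0000, 7.0000, -1.0000, -4.0000
Σ(y_t−ȳ)(y_{t+3}−ȳ) = (-9.0000) + (63.0000) + (3.0000) + (-4.0000) = 53.0000
Denominator Σ(y_t−ȳ)² = 238.0000
r_3 = 53.0000 / 238.0000 = 0.223

0.223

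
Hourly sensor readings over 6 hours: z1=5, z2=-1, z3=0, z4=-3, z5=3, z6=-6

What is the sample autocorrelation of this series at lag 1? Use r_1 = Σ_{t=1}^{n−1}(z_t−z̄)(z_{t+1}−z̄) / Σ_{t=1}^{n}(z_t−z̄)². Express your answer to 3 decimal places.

Mean z̄ = (5 − 1 + 0 − 3 + 3 − 6)/6 = -0.3333
Deviations from mean: 5.3333, -0.6667, 0.3333, -2.6667, 3.3333, -5.6667
Σ(z_t−z̄)(z_{t+1}−z̄) = (-3.5556) + (-0.2222) + (-0.8889) + (-8.8889) + (-18.8889) = -32.4444
Denominator Σ(z_t−z̄)² = 79.3333
r_1 = -32.4444 / 79.3333 = -0.409

-0.409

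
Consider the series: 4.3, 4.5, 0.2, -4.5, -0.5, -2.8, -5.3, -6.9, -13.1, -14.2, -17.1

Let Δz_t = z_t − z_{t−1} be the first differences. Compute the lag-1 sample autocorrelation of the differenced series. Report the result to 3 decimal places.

First differences Δz: 0.2, -4.3, -4.7, 4.0, -2.3, -2.5, -1.6, -6.2, -1.1, -2.9
Mean of differences = -2.1400
Numerator Σ(Δz_t−Δz̄)(Δz_{t+1}−Δz̄) = -23.5676
Denominator Σ(Δz_t−Δz̄)² = 72.9840
r_1(Δz) = -23.5676 / 72.9840 = -0.323

-0.323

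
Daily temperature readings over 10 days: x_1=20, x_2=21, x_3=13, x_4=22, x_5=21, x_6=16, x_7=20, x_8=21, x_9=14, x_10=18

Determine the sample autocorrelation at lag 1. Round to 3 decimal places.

Mean x̄ = (20 + 21 + 13 + 22 + 21 + 16 + 20 + 21 + 14 + 18)/10 = 18.6000
Numerator Σ_{t=1}^{9}(x_t−x̄)(x_{t+1}−x̄) = -35.7600
Denominator Σ(x_t−x̄)² = 92.4000
r_1 = -35.7600 / 92.4000 = -0.387

-0.387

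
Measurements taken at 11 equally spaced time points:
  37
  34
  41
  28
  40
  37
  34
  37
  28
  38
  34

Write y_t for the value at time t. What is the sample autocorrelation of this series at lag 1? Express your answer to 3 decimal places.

Mean ȳ = (37 + 34 + 41 + 28 + 40 + 37 + 34 + 37 + 28 + 38 + 34)/11 = 35.2727
Numerator Σ_{t=1}^{10}(y_t−ȳ)(y_{t+1}−ȳ) = -117.6198
Denominator Σ(y_t−ȳ)² = 182.1818
r_1 = -117.6198 / 182.1818 = -0.646

-0.646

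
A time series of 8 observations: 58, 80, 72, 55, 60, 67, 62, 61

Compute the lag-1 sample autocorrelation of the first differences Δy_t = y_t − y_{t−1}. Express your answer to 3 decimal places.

First differences Δy: 22, -8, -17, 5, 7, -5, -1
Mean of differences = 0.4286
Numerator Σ(Δy_t−Δȳ)(Δy_{t+1}−Δȳ) = -112.4694
Denominator Σ(Δy_t−Δȳ)² = 935.7143
r_1(Δy) = -112.4694 / 935.7143 = -0.120

-0.120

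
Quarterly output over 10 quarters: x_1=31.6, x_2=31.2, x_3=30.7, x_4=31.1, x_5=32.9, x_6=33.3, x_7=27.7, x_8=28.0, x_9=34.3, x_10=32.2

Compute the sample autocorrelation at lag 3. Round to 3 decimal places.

-0.079

Mean x̄ = (31.6 + 31.2 + 30.7 + 31.1 + 32.9 + 33.3 + 27.7 + 28.0 + 34.3 + 32.2)/10 = 31.3000
Numerator Σ_{t=1}^{7}(x_t−x̄)(x_{t+3}−x̄) = -3.2200
Denominator Σ(x_t−x̄)² = 40.7200
r_3 = -3.2200 / 40.7200 = -0.079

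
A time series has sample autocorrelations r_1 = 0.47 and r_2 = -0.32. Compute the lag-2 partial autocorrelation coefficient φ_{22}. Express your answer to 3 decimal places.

φ_{22} = (r_2 − r_1²) / (1 − r_1²)
r_1² = (0.47)² = 0.2209
Numerator = -0.32 − 0.2209 = -0.5409; denominator = 1 − 0.2209 = 0.7791
φ_{22} = -0.5409 / 0.7791 = -0.694

-0.694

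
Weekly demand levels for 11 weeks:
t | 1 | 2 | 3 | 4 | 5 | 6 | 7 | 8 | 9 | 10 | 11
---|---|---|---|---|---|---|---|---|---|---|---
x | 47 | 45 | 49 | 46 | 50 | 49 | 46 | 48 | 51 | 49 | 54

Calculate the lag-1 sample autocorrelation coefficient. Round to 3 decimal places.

Mean x̄ = (47 + 45 + 49 + 46 + 50 + 49 + 46 + 48 + 51 + 49 + 54)/11 = 48.5455
Numerator Σ_{t=1}^{10}(x_t−x̄)(x_{t+1}−x̄) = 2.1570
Denominator Σ(x_t−x̄)² = 66.7273
r_1 = 2.1570 / 66.7273 = 0.032

0.032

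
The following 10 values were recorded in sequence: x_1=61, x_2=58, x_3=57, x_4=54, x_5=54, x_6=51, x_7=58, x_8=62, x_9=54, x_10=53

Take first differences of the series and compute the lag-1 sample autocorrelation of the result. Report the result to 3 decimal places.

-0.102

First differences Δx: -3, -1, -3, 0, -3, 7, 4, -8, -1
Mean of differences = -0.8889
Numerator Σ(Δx_t−Δx̄)(Δx_{t+1}−Δx̄) = -15.3457
Denominator Σ(Δx_t−Δx̄)² = 150.8889
r_1(Δx) = -15.3457 / 150.8889 = -0.102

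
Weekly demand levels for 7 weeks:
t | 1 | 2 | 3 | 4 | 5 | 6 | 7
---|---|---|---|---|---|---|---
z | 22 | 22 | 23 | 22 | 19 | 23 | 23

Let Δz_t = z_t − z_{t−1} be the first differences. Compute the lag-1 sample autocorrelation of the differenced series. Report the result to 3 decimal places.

First differences Δz: 0, 1, -1, -3, 4, 0
Mean of differences = 0.1667
Numerator Σ(Δz_t−Δz̄)(Δz_{t+1}−Δz̄) = -10.1944
Denominator Σ(Δz_t−Δz̄)² = 26.8333
r_1(Δz) = -10.1944 / 26.8333 = -0.380

-0.380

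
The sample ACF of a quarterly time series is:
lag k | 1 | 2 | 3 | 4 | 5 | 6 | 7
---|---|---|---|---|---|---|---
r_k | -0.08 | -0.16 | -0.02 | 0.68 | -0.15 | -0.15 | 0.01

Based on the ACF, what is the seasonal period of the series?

The largest autocorrelation is r_4 = 0.68; the remaining lags stay at or below 0.01.
The dominant spike at lag 4 indicates a seasonal period of 4.

4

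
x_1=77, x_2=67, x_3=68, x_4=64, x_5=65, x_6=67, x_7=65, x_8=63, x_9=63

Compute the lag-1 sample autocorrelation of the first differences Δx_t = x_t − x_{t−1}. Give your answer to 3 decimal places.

-0.247

First differences Δx: -10, 1, -4, 1, 2, -2, -2, 0
Mean of differences = -1.7500
Numerator Σ(Δx_t−Δx̄)(Δx_{t+1}−Δx̄) = -26.0625
Denominator Σ(Δx_t−Δx̄)² = 105.5000
r_1(Δx) = -26.0625 / 105.5000 = -0.247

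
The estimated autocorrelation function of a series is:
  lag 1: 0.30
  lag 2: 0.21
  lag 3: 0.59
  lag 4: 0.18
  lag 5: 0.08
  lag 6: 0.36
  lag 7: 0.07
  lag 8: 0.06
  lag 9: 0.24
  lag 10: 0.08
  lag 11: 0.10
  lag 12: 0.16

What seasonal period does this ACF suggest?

3

The largest autocorrelation is r_3 = 0.59, with a weaker echo at lag 6 (0.36); the remaining lags stay at or below 0.30. The elevated value at lag 1 (0.30), dropping to 0.21 at lag 2, reflects decaying short-term dependence rather than seasonality.
The dominant spike at lag 3 indicates a seasonal period of 3.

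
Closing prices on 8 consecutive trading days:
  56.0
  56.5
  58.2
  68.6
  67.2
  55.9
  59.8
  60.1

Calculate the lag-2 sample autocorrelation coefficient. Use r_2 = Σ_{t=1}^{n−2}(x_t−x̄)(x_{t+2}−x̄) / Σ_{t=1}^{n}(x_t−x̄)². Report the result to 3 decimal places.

Mean x̄ = (56.0 + 56.5 + 58.2 + 68.6 + 67.2 + 55.9 + 59.8 + 60.1)/8 = 60.2875
Numerator Σ_{t=1}^{6}(x_t−x̄)(x_{t+2}−x̄) = -75.9816
Denominator Σ(x_t−x̄)² = 173.4888
r_2 = -75.9816 / 173.4888 = -0.438

-0.438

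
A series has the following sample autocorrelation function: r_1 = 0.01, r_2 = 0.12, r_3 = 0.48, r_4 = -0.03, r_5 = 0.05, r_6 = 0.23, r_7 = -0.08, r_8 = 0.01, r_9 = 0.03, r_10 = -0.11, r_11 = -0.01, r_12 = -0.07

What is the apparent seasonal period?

The largest autocorrelation is r_3 = 0.48, with a weaker echo at lag 6 (0.23); the remaining lags stay at or below 0.12.
The dominant spike at lag 3 indicates a seasonal period of 3.

3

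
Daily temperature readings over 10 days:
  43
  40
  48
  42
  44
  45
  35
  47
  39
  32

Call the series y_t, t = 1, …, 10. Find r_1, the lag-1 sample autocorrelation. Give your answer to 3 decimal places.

Mean ȳ = (43 + 40 + 48 + 42 + 44 + 45 + 35 + 47 + 39 + 32)/10 = 41.5000
Numerator Σ_{t=1}^{9}(y_t−ȳ)(y_{t+1}−ȳ) = -47.2500
Denominator Σ(y_t−ȳ)² = 234.5000
r_1 = -47.2500 / 234.5000 = -0.201

-0.201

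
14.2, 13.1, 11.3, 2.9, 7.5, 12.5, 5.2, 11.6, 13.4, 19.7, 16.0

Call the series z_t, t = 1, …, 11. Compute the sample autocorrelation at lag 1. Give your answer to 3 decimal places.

Mean z̄ = (14.2 + 13.1 + 11.3 + 2.9 + 7.5 + 12.5 + 5.2 + 11.6 + 13.4 + 19.7 + 16.0)/11 = 11.5818
Numerator Σ_{t=1}^{10}(z_t−z̄)(z_{t+1}−z̄) = 82.3688
Denominator Σ(z_t−z̄)² = 231.5764
r_1 = 82.3688 / 231.5764 = 0.356

0.356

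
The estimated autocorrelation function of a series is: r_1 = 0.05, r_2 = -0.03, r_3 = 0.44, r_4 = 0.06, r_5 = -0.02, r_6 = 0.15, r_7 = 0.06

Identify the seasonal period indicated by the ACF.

The largest autocorrelation is r_3 = 0.44, with a weaker echo at lag 6 (0.15); the remaining lags stay at or below 0.06.
The dominant spike at lag 3 indicates a seasonal period of 3.

3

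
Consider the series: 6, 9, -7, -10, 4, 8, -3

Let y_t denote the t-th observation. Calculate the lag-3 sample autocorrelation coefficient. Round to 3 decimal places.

-0.124

Mean ȳ = (6 + 9 − 7 − 10 + 4 + 8 − 3)/7 = 1.0000
Numerator Σ_{t=1}^{4}(y_t−ȳ)(y_{t+3}−ȳ) = -43.0000
Denominator Σ(y_t−ȳ)² = 348.0000
r_3 = -43.0000 / 348.0000 = -0.124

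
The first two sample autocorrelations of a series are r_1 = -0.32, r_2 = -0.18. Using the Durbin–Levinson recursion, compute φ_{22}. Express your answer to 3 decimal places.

-0.315

φ_{22} = (r_2 − r_1²) / (1 − r_1²)
r_1² = (-0.32)² = 0.1024
Numerator = -0.18 − 0.1024 = -0.2824; denominator = 1 − 0.1024 = 0.8976
φ_{22} = -0.2824 / 0.8976 = -0.315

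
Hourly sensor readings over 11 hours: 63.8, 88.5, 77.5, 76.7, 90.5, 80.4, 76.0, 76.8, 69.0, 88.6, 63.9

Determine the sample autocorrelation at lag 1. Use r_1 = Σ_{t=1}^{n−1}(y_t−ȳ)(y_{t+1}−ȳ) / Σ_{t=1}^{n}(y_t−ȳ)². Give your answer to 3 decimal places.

-0.419

Mean ȳ = (63.8 + 88.5 + 77.5 + 76.7 + 90.5 + 80.4 + 76.0 + 76.8 + 69.0 + 88.6 + 63.9)/11 = 77.4273
Numerator Σ_{t=1}^{10}(y_t−ȳ)(y_{t+1}−ȳ) = -364.1380
Denominator Σ(y_t−ȳ)² = 869.8418
r_1 = -364.1380 / 869.8418 = -0.419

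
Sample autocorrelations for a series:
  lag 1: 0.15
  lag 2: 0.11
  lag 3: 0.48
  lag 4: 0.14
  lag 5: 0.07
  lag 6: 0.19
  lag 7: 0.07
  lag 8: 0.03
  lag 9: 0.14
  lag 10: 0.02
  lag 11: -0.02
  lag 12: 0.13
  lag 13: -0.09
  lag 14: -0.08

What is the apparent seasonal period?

The largest autocorrelation is r_3 = 0.48, with a weaker echo at lag 6 (0.19); the remaining lags stay at or below 0.15.
The dominant spike at lag 3 indicates a seasonal period of 3.

3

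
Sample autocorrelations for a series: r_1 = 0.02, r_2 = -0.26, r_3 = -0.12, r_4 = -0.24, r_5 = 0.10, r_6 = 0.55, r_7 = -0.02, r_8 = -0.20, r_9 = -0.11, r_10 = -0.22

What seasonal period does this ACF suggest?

The largest autocorrelation is r_6 = 0.55; the remaining lags stay at or below 0.10.
The dominant spike at lag 6 indicates a seasonal period of 6.

6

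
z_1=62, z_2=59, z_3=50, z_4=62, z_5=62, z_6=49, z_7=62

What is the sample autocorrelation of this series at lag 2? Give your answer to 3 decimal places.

-0.381

Mean z̄ = (62 + 59 + 50 + 62 + 62 + 49 + 62)/7 = 58.0000
Deviations from mean: 4.0000, 1.0000, -8.0000, 4.0000, 4.0000, -9.0000, 4.0000
Numerator Σ_{t=1}^{5}(z_t−z̄)(z_{t+2}−z̄) = -80.0000
Denominator Σ(z_t−z̄)² = 210.0000
r_2 = -80.0000 / 210.0000 = -0.381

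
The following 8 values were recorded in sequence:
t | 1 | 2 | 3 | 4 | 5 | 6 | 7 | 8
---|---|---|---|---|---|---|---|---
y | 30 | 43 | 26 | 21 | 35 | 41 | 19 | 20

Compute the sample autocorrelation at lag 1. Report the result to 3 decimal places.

Mean ȳ = (30 + 43 + 26 + 21 + 35 + 41 + 19 + 20)/8 = 29.3750
Deviations from mean: 0.6250, 13.6250, -3.3750, -8.3750, 5.6250, 11.6250, -10.3750, -9.3750
Numerator Σ_{t=1}^{7}(y_t−ȳ)(y_{t+1}−ȳ) = -14.2656
Denominator Σ(y_t−ȳ)² = 629.8750
r_1 = -14.2656 / 629.8750 = -0.023

-0.023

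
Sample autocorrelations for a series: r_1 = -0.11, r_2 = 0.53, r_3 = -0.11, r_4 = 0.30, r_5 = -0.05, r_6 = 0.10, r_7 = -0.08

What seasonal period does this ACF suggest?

2

The largest autocorrelation is r_2 = 0.53, with a weaker echo at lag 4 (0.30); the remaining lags stay at or below 0.10.
The dominant spike at lag 2 indicates a seasonal period of 2.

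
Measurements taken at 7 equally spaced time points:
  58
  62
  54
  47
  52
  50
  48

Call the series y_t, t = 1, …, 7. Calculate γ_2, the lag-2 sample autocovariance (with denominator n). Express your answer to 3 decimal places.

-3.857

Mean ȳ = (58 + 62 + 54 + 47 + 52 + 50 + 48)/7 = 53.0000
Σ_{t=1}^{5}(y_t−ȳ)(y_{t+2}−ȳ) = -27.0000
γ_2 = -27.0000 / 7 = -3.857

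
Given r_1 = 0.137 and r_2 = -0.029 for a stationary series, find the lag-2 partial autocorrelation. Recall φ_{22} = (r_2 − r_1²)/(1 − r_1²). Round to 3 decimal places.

φ_{22} = (r_2 − r_1²) / (1 − r_1²)
r_1² = (0.137)² = 0.018769
Numerator = -0.029 − 0.0188 = -0.0478; denominator = 1 − 0.0188 = 0.9812
φ_{22} = -0.0478 / 0.9812 = -0.049

-0.049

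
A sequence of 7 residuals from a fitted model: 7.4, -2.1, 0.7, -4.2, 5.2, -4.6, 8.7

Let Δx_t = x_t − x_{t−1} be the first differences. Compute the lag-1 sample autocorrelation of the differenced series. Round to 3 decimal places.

-0.638

First differences Δx: -9.5, 2.8, -4.9, 9.4, -9.8, 13.3
Mean of differences = 0.2167
Numerator Σ(Δx_t−Δx̄)(Δx_{t+1}−Δx̄) = -308.3453
Denominator Σ(Δx_t−Δx̄)² = 483.1083
r_1(Δx) = -308.3453 / 483.1083 = -0.638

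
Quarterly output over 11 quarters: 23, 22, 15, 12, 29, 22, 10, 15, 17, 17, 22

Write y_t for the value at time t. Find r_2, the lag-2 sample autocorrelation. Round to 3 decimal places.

-0.600

Mean ȳ = (23 + 22 + 15 + 12 + 29 + 22 + 10 + 15 + 17 + 17 + 22)/11 = 18.5455
Numerator Σ_{t=1}^{9}(y_t−ȳ)(y_{t+2}−ȳ) = -186.3223
Denominator Σ(y_t−ȳ)² = 310.7273
r_2 = -186.3223 / 310.7273 = -0.600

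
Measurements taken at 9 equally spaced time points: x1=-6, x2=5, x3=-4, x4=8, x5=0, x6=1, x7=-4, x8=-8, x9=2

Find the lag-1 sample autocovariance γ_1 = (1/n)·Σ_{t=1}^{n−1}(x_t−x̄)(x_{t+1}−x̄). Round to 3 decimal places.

Mean x̄ = (-6 + 5 − 4 + 8 + 0 + 1 − 4 − 8 + 2)/9 = -0.6667
Σ_{t=1}^{8}(x_t−x̄)(x_{t+1}−x̄) = -71.7778
γ_1 = -71.7778 / 9 = -7.975

-7.975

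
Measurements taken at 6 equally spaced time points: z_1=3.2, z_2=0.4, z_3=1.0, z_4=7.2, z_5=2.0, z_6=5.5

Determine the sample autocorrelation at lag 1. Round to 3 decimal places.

Mean z̄ = (3.2 + 0.4 + 1.0 + 7.2 + 2.0 + 5.5)/6 = 3.2167
Deviations from mean: -0.0167, -2.8167, -2.2167, 3.9833, -1.2167, 2.2833
Numerator Σ_{t=1}^{5}(z_t−z̄)(z_{t+1}−z̄) = -10.1636
Denominator Σ(z_t−z̄)² = 35.4083
r_1 = -10.1636 / 35.4083 = -0.287

-0.287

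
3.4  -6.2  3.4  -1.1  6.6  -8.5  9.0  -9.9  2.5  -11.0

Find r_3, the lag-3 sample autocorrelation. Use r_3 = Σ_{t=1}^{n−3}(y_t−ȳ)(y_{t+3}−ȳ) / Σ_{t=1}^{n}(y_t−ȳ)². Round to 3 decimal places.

Mean ȳ = (3.4 − 6.2 + 3.4 − 1.1 + 6.6 − 8.5 + 9.0 − 9.9 + 2.5 − 11.0)/10 = -1.1800
Σ(y_t−ȳ)(y_{t+3}−ȳ) = (0.3664) + (-39.0556) + (-33.5256) + (0.8144) + (-67.8416) + (-26.9376) + (-99.9676) = -266.1472
Denominator Σ(y_t−ȳ)² = 470.9160
r_3 = -266.1472 / 470.9160 = -0.565

-0.565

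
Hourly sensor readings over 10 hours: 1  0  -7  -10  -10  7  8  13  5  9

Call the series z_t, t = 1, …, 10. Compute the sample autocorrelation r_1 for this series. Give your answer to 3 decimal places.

Mean z̄ = (1 + 0 − 7 − 10 − 10 + 7 + 8 + 13 + 5 + 9)/10 = 1.6000
Numerator Σ_{t=1}^{9}(z_t−z̄)(z_{t+1}−z̄) = 357.8400
Denominator Σ(z_t−z̄)² = 612.4000
r_1 = 357.8400 / 612.4000 = 0.584

0.584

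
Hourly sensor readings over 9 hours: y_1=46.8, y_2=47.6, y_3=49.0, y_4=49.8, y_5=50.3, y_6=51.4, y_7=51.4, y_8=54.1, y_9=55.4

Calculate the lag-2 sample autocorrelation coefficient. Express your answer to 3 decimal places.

Mean ȳ = (46.8 + 47.6 + 49.0 + 49.8 + 50.3 + 51.4 + 51.4 + 54.1 + 55.4)/9 = 50.6444
Σ(y_t−ȳ)(y_{t+2}−ȳ) = (6.3220) + (2.5709) + (0.5664) + (-0.6380) + (-0.2602) + (2.6109) + (3.5931) = 14.7649
Denominator Σ(y_t−ȳ)² = 63.2822
r_2 = 14.7649 / 63.2822 = 0.233

0.233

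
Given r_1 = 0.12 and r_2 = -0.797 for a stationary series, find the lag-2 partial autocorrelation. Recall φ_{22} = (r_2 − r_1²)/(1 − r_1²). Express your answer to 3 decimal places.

φ_{22} = (r_2 − r_1²) / (1 − r_1²)
r_1² = (0.12)² = 0.0144
Numerator = -0.797 − 0.0144 = -0.8114; denominator = 1 − 0.0144 = 0.9856
φ_{22} = -0.8114 / 0.9856 = -0.823

-0.823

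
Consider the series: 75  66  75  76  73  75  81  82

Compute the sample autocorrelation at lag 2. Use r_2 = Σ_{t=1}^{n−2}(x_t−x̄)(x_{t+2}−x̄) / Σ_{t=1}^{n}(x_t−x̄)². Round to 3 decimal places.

Mean x̄ = (75 + 66 + 75 + 76 + 73 + 75 + 81 + 82)/8 = 75.3750
Deviations from mean: -0.3750, -9.3750, -0.3750, 0.6250, -2.3750, -0.3750, 5.6250, 6.6250
Numerator Σ_{t=1}^{6}(x_t−x̄)(x_{t+2}−x̄) = -20.9063
Denominator Σ(x_t−x̄)² = 169.8750
r_2 = -20.9063 / 169.8750 = -0.123

-0.123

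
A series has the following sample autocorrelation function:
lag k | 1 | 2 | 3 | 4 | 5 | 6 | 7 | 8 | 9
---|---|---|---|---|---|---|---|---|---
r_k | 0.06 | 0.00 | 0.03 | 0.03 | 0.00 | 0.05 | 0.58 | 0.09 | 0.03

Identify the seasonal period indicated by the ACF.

7

The largest autocorrelation is r_7 = 0.58; the remaining lags stay at or below 0.09.
The dominant spike at lag 7 indicates a seasonal period of 7.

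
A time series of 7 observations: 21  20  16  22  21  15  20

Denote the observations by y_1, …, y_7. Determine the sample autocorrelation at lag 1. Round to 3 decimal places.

Mean ȳ = (21 + 20 + 16 + 22 + 21 + 15 + 20)/7 = 19.2857
Deviations from mean: 1.7143, 0.7143, -3.2857, 2.7143, 1.7143, -4.2857, 0.7143
Numerator Σ_{t=1}^{6}(y_t−ȳ)(y_{t+1}−ȳ) = -15.7959
Denominator Σ(y_t−ȳ)² = 43.4286
r_1 = -15.7959 / 43.4286 = -0.364

-0.364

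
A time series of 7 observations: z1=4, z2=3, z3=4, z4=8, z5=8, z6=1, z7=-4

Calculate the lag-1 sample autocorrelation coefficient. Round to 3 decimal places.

0.289

Mean z̄ = (4 + 3 + 4 + 8 + 8 + 1 − 4)/7 = 3.4286
Σ(z_t−z̄)(z_{t+1}−z̄) = (-0.2449) + (-0.2449) + (2.6122) + (20.8980) + (-11.1020) + (18.0408) = 29.9592
Denominator Σ(z_t−z̄)² = 103.7143
r_1 = 29.9592 / 103.7143 = 0.289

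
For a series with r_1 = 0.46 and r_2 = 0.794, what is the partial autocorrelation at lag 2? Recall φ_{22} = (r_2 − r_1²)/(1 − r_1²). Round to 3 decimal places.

0.739

φ_{22} = (r_2 − r_1²) / (1 − r_1²)
r_1² = (0.46)² = 0.2116
Numerator = 0.794 − 0.2116 = 0.5824; denominator = 1 − 0.2116 = 0.7884
φ_{22} = 0.5824 / 0.7884 = 0.739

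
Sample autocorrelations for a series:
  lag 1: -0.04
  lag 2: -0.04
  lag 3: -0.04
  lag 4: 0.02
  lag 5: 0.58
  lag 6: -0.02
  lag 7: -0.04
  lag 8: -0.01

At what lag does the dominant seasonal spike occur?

5

The largest autocorrelation is r_5 = 0.58; the remaining lags stay at or below 0.02.
The dominant spike at lag 5 indicates a seasonal period of 5.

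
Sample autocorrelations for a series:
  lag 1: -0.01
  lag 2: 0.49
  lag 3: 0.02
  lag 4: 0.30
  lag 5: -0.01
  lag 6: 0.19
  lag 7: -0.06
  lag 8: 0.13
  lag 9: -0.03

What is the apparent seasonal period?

The largest autocorrelation is r_2 = 0.49, with weaker echoes at lags 4 (0.30) and 6 (0.19); the remaining lags stay at or below 0.13.
The dominant spike at lag 2 indicates a seasonal period of 2.

2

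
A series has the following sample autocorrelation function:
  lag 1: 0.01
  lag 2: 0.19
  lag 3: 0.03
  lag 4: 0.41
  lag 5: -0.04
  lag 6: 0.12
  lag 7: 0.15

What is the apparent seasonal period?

4

The largest autocorrelation is r_4 = 0.41; the remaining lags stay at or below 0.19.
The dominant spike at lag 4 indicates a seasonal period of 4.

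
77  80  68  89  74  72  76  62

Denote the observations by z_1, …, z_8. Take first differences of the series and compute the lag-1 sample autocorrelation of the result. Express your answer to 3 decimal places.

First differences Δz: 3, -12, 21, -15, -2, 4, -14
Mean of differences = -2.1429
Numerator Σ(Δz_t−Δz̄)(Δz_{t+1}−Δz̄) = -650.1633
Denominator Σ(Δz_t−Δz̄)² = 1002.8571
r_1(Δz) = -650.1633 / 1002.8571 = -0.648

-0.648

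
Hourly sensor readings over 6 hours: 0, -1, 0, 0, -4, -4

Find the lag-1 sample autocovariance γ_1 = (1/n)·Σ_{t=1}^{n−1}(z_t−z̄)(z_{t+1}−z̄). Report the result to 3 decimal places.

Mean z̄ = (0 − 1 + 0 + 0 − 4 − 4)/6 = -1.5000
Σ_{t=1}^{5}(z_t−z̄)(z_{t+1}−z̄) = 6.2500
γ_1 = 6.2500 / 6 = 1.042

1.042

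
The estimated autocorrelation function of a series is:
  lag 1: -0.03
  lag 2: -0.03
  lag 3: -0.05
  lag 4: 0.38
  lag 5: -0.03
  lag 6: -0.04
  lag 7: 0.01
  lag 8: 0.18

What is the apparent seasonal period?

4

The largest autocorrelation is r_4 = 0.38, with a weaker echo at lag 8 (0.18); the remaining lags stay at or below 0.01.
The dominant spike at lag 4 indicates a seasonal period of 4.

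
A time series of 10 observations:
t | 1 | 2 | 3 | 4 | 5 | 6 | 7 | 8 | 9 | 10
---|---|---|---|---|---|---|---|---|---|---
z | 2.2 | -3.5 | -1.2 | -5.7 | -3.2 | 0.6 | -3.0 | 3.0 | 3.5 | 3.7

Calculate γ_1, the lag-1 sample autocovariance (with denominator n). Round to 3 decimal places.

Mean z̄ = (2.2 − 3.5 − 1.2 − 5.7 − 3.2 + 0.6 − 3.0 + 3.0 + 3.5 + 3.7)/10 = -0.3600
Σ_{t=1}^{9}(z_t−z̄)(z_{t+1}−z̄) = 28.7604
γ_1 = 28.7604 / 10 = 2.876

2.876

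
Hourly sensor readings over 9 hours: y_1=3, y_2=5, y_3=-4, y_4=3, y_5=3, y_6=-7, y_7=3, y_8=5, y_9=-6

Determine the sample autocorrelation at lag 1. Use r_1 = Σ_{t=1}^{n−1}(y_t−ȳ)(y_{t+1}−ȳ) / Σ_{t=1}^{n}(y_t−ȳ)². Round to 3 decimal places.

Mean ȳ = (3 + 5 − 4 + 3 + 3 − 7 + 3 + 5 − 6)/9 = 0.5556
Numerator Σ_{t=1}^{8}(y_t−ȳ)(y_{t+1}−ȳ) = -69.7531
Denominator Σ(y_t−ȳ)² = 184.2222
r_1 = -69.7531 / 184.2222 = -0.379

-0.379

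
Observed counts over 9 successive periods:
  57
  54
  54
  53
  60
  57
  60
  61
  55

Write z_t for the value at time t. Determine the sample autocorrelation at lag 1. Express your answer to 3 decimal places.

Mean z̄ = (57 + 54 + 54 + 53 + 60 + 57 + 60 + 61 + 55)/9 = 56.7778
Numerator Σ_{t=1}^{8}(z_t−z̄)(z_{t+1}−z̄) = 12.9506
Denominator Σ(z_t−z̄)² = 71.5556
r_1 = 12.9506 / 71.5556 = 0.181

0.181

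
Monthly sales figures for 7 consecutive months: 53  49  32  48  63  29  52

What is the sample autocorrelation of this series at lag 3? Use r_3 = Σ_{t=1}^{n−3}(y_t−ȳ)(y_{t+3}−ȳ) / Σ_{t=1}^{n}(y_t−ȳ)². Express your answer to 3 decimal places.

0.360

Mean ȳ = (53 + 49 + 32 + 48 + 63 + 29 + 52)/7 = 46.5714
Deviations from mean: 6.4286, 2.4286, -14.5714, 1.4286, 16.4286, -17.5714, 5.4286
Σ(y_t−ȳ)(y_{t+3}−ȳ) = (9.1837) + (39.8980) + (256.0408) + (7.7551) = 312.8776
Denominator Σ(y_t−ȳ)² = 869.7143
r_3 = 312.8776 / 869.7143 = 0.360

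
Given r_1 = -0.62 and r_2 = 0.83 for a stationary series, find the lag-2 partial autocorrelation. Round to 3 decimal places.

0.724

φ_{22} = (r_2 − r_1²) / (1 − r_1²)
r_1² = (-0.62)² = 0.3844
Numerator = 0.83 − 0.3844 = 0.4456; denominator = 1 − 0.3844 = 0.6156
φ_{22} = 0.4456 / 0.6156 = 0.724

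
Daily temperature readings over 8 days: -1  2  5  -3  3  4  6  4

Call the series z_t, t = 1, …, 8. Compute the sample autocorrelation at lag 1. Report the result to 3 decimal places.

-0.072

Mean z̄ = (-1 + 2 + 5 − 3 + 3 + 4 + 6 + 4)/8 = 2.5000
Deviations from mean: -3.5000, -0.5000, 2.5000, -5.5000, 0.5000, 1.5000, 3.5000, 1.5000
Numerator Σ_{t=1}^{7}(z_t−z̄)(z_{t+1}−z̄) = -4.7500
Denominator Σ(z_t−z̄)² = 66.0000
r_1 = -4.7500 / 66.0000 = -0.072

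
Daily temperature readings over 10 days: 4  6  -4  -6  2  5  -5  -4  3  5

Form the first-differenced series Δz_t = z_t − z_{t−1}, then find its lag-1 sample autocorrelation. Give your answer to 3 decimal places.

First differences Δz: 2, -10, -2, 8, 3, -10, 1, 7, 2
Mean of differences = 0.1111
Numerator Σ(Δz_t−Δz̄)(Δz_{t+1}−Δz̄) = -10.6790
Denominator Σ(Δz_t−Δz̄)² = 334.8889
r_1(Δz) = -10.6790 / 334.8889 = -0.032

-0.032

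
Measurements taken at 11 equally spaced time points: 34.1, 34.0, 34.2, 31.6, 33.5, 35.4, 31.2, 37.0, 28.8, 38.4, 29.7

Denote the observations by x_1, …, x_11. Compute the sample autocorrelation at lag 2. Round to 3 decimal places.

Mean x̄ = (34.1 + 34.0 + 34.2 + 31.6 + 33.5 + 35.4 + 31.2 + 37.0 + 28.8 + 38.4 + 29.7)/11 = 33.4455
Numerator Σ_{t=1}^{9}(x_t−x̄)(x_{t+2}−x̄) = 48.1713
Denominator Σ(x_t−x̄)² = 86.3673
r_2 = 48.1713 / 86.3673 = 0.558

0.558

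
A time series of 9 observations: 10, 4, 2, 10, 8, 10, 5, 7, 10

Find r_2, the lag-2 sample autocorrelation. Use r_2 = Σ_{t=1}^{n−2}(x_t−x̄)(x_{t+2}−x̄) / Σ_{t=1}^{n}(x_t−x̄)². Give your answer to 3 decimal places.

-0.381

Mean x̄ = (10 + 4 + 2 + 10 + 8 + 10 + 5 + 7 + 10)/9 = 7.3333
Numerator Σ_{t=1}^{7}(x_t−x̄)(x_{t+2}−x̄) = -28.2222
Denominator Σ(x_t−x̄)² = 74.0000
r_2 = -28.2222 / 74.0000 = -0.381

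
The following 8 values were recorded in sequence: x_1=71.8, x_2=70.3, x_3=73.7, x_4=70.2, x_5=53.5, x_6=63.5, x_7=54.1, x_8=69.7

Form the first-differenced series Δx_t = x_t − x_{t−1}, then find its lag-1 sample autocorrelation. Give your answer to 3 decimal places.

-0.504

First differences Δx: -1.5, 3.4, -3.5, -16.7, 10.0, -9.4, 15.6
Mean of differences = -0.3000
Numerator Σ(Δx_t−Δx̄)(Δx_{t+1}−Δx̄) = -371.1400
Denominator Σ(Δx_t−Δx̄)² = 736.0400
r_1(Δx) = -371.1400 / 736.0400 = -0.504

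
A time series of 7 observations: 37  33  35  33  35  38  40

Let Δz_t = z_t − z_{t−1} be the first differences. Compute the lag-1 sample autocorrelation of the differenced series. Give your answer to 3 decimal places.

First differences Δz: -4, 2, -2, 2, 3, 2
Mean of differences = 0.5000
Numerator Σ(Δz_t−Δz̄)(Δz_{t+1}−Δz̄) = -6.7500
Denominator Σ(Δz_t−Δz̄)² = 39.5000
r_1(Δz) = -6.7500 / 39.5000 = -0.171

-0.171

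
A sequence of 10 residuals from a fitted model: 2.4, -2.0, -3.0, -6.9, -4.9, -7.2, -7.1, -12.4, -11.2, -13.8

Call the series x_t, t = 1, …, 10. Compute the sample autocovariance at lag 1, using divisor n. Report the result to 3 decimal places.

Mean x̄ = (2.4 − 2.0 − 3.0 − 6.9 − 4.9 − 7.2 − 7.1 − 12.4 − 11.2 − 13.8)/10 = -6.6100
Σ_{t=1}^{9}(x_t−x̄)(x_{t+1}−x̄) = 118.3309
γ_1 = 118.3309 / 10 = 11.833

11.833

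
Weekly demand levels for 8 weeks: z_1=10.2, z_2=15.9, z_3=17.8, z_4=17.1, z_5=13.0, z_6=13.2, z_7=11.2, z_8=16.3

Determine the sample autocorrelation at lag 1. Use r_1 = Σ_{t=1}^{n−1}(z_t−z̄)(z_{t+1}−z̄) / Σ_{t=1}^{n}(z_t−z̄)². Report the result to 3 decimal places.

0.067

Mean z̄ = (10.2 + 15.9 + 17.8 + 17.1 + 13.0 + 13.2 + 11.2 + 16.3)/8 = 14.3375
Deviations from mean: -4.1375, 1.5625, 3.4625, 2.7625, -1.3375, -1.1375, -3.1375, 1.9625
Numerator Σ_{t=1}^{7}(z_t−z̄)(z_{t+1}−z̄) = 3.7486
Denominator Σ(z_t−z̄)² = 55.9588
r_1 = 3.7486 / 55.9588 = 0.067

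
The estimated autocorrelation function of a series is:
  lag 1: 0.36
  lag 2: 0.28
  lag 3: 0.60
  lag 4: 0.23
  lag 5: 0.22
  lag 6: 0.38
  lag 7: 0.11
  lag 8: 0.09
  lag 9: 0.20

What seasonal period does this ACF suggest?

The largest autocorrelation is r_3 = 0.60, with a weaker echo at lag 6 (0.38); the remaining lags stay at or below 0.36. The elevated value at lag 1 (0.36), dropping to 0.28 at lag 2, reflects decaying short-term dependence rather than seasonality.
The dominant spike at lag 3 indicates a seasonal period of 3.

3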